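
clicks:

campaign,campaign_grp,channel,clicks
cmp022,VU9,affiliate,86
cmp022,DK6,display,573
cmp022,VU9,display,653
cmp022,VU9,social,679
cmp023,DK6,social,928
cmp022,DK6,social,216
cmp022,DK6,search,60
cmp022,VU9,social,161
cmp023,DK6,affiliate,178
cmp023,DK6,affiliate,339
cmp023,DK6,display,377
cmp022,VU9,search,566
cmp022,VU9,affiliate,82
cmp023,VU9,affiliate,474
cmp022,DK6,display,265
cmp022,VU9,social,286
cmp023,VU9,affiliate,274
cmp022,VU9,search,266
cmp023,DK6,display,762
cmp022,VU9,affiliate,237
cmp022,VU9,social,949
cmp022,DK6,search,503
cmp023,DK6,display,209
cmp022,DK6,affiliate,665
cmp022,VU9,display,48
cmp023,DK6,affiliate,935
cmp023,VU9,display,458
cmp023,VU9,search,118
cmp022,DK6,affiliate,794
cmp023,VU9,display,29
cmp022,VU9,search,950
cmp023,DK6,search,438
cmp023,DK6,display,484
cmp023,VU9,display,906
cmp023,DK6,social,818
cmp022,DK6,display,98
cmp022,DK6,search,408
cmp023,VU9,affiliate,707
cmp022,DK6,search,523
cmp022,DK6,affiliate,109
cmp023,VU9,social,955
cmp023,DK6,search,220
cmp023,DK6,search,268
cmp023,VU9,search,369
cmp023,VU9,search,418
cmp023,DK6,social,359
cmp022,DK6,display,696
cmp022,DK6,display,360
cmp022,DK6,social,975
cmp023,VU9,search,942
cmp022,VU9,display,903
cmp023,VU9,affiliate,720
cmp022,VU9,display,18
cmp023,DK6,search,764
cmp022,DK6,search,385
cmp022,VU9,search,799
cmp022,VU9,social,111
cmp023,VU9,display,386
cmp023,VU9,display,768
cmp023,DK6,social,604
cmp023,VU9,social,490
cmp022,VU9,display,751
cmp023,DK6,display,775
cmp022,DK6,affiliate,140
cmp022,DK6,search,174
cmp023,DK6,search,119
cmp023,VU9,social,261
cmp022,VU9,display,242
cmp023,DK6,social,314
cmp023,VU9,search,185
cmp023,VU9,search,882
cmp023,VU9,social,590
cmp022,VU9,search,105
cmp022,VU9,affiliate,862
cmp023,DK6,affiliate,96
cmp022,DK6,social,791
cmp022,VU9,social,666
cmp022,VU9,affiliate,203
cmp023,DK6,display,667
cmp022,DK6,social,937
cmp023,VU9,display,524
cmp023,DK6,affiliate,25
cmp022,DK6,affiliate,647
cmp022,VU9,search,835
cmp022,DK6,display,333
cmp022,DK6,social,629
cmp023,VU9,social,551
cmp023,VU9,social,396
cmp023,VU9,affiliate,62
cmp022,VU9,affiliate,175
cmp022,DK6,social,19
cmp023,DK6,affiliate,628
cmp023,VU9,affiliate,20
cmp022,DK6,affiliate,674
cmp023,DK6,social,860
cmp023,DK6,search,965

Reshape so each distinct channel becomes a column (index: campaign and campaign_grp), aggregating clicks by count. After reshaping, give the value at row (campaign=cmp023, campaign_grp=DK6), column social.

Rows with campaign=cmp023, campaign_grp=DK6 and channel=social: clicks values are 928, 818, 359, 604, 314, 860.
6 rows match — count = 6.

6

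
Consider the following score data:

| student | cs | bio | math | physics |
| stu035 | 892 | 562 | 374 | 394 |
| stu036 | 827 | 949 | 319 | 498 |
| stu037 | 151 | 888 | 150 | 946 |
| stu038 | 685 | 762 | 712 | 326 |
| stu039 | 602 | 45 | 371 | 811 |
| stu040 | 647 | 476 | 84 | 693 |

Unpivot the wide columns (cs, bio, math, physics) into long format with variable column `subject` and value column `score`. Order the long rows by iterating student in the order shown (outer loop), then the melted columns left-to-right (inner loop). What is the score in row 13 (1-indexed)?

685

24 rows total (6 × 4). Row 13: index ⌊(13-1)/4⌋ = 3 into student → stu038; (13-1) mod 4 = 0 into the melted columns → cs.
So row 13 is (stu038, cs, 685); score = 685.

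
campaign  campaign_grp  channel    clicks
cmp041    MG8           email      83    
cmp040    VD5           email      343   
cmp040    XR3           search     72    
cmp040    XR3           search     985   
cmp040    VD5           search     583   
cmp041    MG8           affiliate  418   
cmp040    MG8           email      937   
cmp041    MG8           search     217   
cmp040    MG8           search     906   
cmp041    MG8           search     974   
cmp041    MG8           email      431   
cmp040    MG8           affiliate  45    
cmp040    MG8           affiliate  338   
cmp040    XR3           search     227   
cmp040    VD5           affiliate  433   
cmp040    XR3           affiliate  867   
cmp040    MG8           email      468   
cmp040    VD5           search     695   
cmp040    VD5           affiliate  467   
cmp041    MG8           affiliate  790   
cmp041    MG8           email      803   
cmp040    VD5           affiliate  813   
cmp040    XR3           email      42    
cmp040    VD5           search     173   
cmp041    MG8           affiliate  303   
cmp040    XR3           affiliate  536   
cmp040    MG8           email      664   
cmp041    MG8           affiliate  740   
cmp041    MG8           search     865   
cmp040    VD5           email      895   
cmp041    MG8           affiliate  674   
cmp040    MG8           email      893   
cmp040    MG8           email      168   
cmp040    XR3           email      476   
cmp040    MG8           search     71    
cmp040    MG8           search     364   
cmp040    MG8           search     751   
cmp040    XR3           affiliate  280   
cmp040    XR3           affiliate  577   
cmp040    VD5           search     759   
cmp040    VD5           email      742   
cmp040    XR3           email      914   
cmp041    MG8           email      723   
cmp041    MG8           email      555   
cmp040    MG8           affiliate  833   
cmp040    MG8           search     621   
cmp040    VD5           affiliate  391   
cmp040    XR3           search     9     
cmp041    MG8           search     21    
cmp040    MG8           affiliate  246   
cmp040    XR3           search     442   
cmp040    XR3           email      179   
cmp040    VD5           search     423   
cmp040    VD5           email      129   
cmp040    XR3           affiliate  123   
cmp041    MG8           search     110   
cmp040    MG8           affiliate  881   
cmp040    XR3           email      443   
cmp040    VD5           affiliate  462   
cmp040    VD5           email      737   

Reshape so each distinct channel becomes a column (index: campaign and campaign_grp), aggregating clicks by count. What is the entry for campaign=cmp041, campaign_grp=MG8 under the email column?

Rows with campaign=cmp041, campaign_grp=MG8 and channel=email: clicks values are 83, 431, 803, 723, 555.
5 rows match — count = 5.

5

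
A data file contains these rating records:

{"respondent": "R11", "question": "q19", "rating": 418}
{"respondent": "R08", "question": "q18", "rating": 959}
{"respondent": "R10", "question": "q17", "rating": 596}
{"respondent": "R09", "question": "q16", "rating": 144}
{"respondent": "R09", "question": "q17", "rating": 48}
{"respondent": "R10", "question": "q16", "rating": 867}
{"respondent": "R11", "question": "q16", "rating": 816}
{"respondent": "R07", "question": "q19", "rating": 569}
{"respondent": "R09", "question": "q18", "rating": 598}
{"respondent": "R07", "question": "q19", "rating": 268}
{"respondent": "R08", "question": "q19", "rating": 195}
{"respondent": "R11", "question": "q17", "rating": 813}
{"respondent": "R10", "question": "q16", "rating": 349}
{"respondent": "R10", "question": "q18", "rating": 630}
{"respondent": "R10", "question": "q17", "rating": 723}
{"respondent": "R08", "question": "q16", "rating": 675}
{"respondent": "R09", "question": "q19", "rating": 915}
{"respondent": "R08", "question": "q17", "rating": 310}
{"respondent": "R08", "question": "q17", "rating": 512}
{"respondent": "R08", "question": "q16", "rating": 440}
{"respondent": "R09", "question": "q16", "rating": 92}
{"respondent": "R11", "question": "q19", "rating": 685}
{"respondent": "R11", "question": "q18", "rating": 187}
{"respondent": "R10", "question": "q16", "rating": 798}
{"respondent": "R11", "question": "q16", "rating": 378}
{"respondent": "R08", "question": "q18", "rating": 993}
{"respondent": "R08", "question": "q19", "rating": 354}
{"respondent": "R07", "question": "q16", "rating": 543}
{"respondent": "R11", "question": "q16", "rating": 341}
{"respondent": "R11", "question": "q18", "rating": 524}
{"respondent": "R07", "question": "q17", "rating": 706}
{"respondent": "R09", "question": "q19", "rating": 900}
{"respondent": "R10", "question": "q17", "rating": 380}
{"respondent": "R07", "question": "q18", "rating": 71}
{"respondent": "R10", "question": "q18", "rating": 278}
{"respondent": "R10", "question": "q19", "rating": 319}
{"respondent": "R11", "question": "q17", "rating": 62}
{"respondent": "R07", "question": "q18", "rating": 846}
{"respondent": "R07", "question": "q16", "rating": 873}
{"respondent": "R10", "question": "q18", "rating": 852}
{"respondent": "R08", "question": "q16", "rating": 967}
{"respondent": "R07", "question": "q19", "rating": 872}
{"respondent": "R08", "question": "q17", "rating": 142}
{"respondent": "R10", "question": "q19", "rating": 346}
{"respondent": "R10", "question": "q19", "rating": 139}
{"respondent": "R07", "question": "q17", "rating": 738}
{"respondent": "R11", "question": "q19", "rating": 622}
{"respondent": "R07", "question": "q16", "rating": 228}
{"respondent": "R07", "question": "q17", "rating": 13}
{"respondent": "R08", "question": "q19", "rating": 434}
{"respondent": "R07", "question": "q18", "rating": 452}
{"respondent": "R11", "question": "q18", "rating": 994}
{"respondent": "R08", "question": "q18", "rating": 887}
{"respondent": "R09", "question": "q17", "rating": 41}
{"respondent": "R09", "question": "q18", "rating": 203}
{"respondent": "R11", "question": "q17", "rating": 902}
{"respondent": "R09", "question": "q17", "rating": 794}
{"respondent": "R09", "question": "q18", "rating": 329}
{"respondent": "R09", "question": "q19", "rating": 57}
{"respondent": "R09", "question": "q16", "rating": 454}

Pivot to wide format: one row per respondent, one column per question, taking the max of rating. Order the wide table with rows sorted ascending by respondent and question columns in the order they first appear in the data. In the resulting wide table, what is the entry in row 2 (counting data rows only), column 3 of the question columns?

With rows sorted ascending by respondent, row 2 is respondent=R08. question columns in first-appearance order: q19, q18, q17, q16; column 3 is q17.
Long rows with respondent=R08, question=q17: max(310, 512, 142) = 512.

512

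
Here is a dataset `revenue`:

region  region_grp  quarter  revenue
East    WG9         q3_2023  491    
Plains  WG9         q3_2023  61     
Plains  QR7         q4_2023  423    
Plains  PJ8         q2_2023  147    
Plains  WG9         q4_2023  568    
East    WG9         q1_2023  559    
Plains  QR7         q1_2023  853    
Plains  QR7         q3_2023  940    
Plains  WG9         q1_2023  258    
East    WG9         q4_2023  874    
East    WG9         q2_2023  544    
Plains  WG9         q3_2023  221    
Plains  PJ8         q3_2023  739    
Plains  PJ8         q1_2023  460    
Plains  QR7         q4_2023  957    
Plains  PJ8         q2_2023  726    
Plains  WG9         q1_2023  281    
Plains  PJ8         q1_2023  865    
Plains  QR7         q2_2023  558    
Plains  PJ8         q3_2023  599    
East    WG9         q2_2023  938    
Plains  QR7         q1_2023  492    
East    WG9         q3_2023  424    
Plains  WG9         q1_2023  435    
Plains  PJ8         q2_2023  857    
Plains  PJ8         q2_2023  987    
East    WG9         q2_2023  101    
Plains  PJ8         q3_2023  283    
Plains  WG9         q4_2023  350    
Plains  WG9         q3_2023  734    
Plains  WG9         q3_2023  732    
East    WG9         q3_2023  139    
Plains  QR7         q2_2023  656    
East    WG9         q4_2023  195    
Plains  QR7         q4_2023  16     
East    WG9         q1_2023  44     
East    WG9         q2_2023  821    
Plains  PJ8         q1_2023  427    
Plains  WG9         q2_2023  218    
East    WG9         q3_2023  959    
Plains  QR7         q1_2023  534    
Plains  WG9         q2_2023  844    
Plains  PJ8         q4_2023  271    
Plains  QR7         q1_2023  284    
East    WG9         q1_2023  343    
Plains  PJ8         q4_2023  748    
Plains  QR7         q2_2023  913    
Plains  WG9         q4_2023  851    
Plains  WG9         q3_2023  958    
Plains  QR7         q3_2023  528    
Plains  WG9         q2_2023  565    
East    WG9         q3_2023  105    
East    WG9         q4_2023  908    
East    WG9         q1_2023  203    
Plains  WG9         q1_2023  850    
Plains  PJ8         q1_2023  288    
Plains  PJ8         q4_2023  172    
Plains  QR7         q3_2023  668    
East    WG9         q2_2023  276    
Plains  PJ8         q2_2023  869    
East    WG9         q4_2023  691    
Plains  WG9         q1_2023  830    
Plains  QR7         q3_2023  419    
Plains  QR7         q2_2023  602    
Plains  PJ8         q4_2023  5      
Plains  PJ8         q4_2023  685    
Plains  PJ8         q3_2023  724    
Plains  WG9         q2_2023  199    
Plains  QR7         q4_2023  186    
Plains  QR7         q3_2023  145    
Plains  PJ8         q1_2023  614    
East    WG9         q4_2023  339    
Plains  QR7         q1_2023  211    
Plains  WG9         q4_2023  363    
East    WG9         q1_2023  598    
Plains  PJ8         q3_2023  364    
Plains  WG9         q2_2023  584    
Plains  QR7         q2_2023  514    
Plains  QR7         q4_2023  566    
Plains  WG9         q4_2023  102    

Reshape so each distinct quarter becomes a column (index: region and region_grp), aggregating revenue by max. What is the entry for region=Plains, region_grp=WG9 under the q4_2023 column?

851

Rows with region=Plains, region_grp=WG9 and quarter=q4_2023: revenue values are 568, 350, 851, 363, 102.
max(568, 350, 851, 363, 102) = 851.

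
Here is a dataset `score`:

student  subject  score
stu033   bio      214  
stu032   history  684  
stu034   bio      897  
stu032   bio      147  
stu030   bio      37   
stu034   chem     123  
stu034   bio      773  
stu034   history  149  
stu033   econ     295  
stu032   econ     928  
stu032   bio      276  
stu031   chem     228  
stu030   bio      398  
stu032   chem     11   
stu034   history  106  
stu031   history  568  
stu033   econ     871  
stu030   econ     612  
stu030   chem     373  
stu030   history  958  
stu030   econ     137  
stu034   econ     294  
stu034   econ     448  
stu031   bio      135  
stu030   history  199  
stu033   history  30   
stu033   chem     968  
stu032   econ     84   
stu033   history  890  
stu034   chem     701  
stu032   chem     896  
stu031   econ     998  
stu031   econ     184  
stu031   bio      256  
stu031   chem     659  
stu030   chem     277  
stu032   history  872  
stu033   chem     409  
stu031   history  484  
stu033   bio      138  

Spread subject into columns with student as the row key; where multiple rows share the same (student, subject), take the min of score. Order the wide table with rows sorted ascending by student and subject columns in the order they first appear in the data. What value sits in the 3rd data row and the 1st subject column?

147

With rows sorted ascending by student, row 3 is student=stu032. subject columns in first-appearance order: bio, history, chem, econ; column 1 is bio.
Long rows with student=stu032, subject=bio: min(147, 276) = 147.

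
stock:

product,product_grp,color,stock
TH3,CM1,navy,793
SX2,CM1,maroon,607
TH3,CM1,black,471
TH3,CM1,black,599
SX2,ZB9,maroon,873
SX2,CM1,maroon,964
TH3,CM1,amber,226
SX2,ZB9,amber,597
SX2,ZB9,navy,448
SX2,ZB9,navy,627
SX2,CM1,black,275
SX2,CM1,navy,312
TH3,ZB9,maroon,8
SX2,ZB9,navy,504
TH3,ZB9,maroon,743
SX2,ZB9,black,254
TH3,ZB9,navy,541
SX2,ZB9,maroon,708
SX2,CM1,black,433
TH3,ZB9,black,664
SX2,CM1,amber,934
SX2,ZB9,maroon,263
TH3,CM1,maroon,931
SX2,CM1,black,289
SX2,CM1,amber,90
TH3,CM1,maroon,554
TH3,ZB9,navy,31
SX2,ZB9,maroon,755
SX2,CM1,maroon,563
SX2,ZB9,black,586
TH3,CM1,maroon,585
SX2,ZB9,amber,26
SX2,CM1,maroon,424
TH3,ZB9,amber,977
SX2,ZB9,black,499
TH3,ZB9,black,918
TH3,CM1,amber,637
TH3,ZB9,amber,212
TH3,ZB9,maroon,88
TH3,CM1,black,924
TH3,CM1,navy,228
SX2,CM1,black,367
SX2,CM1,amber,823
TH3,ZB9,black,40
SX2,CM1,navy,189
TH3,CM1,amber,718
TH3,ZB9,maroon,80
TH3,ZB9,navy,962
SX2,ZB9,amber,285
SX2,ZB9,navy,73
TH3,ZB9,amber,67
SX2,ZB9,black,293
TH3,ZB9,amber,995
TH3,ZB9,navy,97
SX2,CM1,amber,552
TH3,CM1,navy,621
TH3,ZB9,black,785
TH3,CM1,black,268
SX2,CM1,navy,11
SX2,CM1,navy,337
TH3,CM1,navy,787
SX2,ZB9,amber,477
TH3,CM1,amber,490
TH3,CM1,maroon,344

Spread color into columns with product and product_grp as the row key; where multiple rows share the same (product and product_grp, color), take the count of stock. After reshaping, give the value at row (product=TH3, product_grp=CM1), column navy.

Rows with product=TH3, product_grp=CM1 and color=navy: stock values are 793, 228, 621, 787.
4 rows match — count = 4.

4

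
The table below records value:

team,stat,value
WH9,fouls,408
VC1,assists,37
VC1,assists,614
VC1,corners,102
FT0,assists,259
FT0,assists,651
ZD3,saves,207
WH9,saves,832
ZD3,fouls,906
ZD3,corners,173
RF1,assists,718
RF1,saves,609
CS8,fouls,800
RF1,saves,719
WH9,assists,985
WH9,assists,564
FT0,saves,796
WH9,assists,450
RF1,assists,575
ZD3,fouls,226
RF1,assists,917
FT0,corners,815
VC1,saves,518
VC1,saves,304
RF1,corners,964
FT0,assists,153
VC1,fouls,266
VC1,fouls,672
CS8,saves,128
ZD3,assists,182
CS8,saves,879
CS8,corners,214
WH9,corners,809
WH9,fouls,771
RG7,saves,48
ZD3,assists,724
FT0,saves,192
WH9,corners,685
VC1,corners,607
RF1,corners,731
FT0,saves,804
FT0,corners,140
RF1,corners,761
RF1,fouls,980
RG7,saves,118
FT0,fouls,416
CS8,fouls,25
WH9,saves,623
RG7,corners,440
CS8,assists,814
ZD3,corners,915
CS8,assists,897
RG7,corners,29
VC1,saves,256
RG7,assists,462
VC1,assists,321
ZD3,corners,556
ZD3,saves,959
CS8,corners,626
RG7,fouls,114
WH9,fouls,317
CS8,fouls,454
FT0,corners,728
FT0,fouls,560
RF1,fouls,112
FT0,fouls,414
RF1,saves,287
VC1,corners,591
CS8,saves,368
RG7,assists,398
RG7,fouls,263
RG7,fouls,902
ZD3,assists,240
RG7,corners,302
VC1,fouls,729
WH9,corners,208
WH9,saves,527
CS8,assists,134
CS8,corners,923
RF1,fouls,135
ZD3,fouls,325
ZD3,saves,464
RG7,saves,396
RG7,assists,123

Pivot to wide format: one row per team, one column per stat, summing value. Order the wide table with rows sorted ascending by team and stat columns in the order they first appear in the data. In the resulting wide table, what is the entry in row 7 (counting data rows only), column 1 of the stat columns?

1457

With rows sorted ascending by team, row 7 is team=ZD3. stat columns in first-appearance order: fouls, assists, corners, saves; column 1 is fouls.
Long rows with team=ZD3, stat=fouls: 906 + 226 + 325 = 1457.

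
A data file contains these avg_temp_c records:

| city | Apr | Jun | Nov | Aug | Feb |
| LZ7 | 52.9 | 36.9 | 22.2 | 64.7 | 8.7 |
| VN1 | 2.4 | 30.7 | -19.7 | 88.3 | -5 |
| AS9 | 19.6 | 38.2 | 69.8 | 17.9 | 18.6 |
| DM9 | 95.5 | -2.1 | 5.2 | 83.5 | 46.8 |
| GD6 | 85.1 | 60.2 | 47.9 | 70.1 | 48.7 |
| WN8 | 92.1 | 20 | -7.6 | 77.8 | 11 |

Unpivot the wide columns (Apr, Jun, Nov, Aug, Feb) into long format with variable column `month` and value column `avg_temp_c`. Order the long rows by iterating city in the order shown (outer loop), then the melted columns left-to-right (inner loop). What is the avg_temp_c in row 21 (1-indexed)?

30 rows total (6 × 5). Row 21: index ⌊(21-1)/5⌋ = 4 into city → GD6; (21-1) mod 5 = 0 into the melted columns → Apr.
So row 21 is (GD6, Apr, 85.1); avg_temp_c = 85.1.

85.1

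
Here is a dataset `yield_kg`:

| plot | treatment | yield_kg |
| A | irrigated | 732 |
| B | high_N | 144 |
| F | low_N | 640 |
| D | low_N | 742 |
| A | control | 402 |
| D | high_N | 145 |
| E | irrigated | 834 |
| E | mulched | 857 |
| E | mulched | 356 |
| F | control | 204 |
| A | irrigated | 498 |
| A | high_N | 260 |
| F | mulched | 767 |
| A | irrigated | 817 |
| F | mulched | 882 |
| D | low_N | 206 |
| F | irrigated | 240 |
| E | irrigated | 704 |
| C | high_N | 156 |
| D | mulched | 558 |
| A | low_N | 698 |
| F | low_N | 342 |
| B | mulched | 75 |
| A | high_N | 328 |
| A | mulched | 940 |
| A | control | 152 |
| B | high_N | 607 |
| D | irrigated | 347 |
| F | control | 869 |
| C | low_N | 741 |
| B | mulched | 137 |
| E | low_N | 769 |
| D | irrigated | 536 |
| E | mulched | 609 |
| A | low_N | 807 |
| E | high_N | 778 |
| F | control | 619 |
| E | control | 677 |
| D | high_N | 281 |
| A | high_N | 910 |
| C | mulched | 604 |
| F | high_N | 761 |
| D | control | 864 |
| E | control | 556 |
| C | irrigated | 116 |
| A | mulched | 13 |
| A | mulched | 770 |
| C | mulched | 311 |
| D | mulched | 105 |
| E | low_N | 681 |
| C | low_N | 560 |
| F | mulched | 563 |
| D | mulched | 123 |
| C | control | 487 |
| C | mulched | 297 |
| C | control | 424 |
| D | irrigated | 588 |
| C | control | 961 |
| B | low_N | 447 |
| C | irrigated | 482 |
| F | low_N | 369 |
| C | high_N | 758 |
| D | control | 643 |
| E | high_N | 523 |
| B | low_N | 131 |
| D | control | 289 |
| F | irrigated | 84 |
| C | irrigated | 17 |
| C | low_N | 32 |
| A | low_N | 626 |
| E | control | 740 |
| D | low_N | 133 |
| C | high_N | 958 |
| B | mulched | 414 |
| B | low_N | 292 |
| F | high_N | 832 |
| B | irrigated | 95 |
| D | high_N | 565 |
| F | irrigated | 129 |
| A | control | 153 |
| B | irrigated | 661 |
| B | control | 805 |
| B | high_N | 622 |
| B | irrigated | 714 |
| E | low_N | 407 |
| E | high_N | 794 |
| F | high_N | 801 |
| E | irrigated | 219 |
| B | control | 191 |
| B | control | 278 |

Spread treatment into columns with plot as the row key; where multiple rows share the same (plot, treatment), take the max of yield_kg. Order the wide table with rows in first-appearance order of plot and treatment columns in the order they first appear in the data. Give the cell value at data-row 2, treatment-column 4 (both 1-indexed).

With rows in first-appearance order of plot, row 2 is plot=B. treatment columns in first-appearance order: irrigated, high_N, low_N, control, mulched; column 4 is control.
Long rows with plot=B, treatment=control: max(805, 191, 278) = 805.

805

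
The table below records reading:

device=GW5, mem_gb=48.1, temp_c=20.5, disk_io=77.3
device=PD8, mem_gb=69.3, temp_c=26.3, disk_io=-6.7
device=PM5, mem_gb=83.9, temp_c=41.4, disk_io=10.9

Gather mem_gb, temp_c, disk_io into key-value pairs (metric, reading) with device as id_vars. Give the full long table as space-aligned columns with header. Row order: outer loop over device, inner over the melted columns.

Each (device, column) pair becomes one row: 3 × 3 = 9 rows.
For example, (GW5, mem_gb) → reading=48.1.

device  metric   reading
GW5     mem_gb   48.1   
GW5     temp_c   20.5   
GW5     disk_io  77.3   
PD8     mem_gb   69.3   
PD8     temp_c   26.3   
PD8     disk_io  -6.7   
PM5     mem_gb   83.9   
PM5     temp_c   41.4   
PM5     disk_io  10.9   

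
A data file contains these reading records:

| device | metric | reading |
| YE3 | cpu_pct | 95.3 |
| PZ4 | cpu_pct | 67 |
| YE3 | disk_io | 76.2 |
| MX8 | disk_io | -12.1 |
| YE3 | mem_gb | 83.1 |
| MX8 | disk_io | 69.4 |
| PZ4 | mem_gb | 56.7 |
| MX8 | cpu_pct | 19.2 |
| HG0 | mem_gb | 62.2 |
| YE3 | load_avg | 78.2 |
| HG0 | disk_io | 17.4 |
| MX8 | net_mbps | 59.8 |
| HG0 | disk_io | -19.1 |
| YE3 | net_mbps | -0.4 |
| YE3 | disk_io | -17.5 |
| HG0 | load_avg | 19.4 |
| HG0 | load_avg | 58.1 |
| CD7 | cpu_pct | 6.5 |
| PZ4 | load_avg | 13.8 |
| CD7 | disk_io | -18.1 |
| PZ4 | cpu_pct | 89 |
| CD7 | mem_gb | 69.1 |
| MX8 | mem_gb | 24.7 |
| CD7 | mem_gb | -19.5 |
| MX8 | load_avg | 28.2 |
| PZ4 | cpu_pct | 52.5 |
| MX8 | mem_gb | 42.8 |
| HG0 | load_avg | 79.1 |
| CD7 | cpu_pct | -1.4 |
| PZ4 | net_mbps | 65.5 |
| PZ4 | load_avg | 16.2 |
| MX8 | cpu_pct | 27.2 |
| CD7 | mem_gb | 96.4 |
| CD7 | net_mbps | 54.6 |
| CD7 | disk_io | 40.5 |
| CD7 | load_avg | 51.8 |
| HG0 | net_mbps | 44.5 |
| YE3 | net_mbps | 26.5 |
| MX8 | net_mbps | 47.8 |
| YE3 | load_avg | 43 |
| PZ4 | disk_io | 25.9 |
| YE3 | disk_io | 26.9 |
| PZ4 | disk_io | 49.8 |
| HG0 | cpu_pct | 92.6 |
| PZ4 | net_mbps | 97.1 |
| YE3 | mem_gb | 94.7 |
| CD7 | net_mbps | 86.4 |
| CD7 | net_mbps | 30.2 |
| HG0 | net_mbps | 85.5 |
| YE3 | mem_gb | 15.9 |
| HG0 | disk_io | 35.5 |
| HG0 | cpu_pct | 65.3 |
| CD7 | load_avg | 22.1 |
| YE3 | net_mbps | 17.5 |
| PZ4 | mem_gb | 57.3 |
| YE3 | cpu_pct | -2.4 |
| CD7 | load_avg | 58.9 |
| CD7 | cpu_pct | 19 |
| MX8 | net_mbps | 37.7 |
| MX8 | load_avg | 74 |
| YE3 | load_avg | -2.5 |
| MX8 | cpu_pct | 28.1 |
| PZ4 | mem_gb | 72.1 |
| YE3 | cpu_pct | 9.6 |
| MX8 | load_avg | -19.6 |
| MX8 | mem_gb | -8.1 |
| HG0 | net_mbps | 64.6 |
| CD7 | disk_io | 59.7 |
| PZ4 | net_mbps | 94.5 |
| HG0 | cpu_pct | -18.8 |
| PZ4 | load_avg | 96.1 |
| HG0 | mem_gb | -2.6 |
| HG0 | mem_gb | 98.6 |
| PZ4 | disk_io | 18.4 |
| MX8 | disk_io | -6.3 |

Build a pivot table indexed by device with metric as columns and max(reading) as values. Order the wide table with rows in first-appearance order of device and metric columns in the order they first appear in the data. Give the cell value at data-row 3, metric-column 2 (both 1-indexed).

With rows in first-appearance order of device, row 3 is device=MX8. metric columns in first-appearance order: cpu_pct, disk_io, mem_gb, load_avg, net_mbps; column 2 is disk_io.
Long rows with device=MX8, metric=disk_io: max(-12.1, 69.4, -6.3) = 69.4.

69.4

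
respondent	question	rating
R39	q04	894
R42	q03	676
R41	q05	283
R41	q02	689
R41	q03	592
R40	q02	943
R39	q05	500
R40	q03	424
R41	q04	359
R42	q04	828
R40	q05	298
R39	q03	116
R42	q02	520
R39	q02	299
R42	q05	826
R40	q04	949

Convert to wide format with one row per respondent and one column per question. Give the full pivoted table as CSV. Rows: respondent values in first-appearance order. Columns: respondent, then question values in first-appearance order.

Columns: respondent plus the 4 distinct question values (q04, q03, q05, q02).
For example, row R39 column q04 takes rating=894 from the long row (R39, q04).

respondent,q04,q03,q05,q02
R39,894,116,500,299
R42,828,676,826,520
R41,359,592,283,689
R40,949,424,298,943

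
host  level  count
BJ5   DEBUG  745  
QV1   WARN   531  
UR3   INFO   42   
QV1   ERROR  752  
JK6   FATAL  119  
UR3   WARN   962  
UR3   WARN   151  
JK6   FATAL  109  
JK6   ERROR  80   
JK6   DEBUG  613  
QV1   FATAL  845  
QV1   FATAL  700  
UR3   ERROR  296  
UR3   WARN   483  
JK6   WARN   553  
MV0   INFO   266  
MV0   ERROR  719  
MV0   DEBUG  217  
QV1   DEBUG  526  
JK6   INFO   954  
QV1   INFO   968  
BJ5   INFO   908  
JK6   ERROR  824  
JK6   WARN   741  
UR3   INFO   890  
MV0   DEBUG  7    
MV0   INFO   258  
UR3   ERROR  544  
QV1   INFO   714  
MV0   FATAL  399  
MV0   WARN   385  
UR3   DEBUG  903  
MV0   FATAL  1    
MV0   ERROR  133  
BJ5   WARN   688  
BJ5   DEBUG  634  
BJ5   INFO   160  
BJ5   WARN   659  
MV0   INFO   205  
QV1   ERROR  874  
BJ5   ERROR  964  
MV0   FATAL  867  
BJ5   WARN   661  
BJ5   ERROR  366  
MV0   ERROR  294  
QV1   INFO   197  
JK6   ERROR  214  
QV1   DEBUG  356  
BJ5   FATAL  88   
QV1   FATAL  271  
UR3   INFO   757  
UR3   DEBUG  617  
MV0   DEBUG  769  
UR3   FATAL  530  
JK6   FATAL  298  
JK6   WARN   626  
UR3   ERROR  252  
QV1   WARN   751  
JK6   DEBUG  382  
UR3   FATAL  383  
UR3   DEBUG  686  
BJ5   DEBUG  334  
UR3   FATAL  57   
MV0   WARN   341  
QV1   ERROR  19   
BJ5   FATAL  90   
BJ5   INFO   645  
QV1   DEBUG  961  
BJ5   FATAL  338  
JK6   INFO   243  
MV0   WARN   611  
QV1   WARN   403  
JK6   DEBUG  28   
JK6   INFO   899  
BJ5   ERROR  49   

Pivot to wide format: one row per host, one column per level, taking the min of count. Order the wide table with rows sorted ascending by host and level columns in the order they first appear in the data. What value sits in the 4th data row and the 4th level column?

With rows sorted ascending by host, row 4 is host=QV1. level columns in first-appearance order: DEBUG, WARN, INFO, ERROR, FATAL; column 4 is ERROR.
Long rows with host=QV1, level=ERROR: min(752, 874, 19) = 19.

19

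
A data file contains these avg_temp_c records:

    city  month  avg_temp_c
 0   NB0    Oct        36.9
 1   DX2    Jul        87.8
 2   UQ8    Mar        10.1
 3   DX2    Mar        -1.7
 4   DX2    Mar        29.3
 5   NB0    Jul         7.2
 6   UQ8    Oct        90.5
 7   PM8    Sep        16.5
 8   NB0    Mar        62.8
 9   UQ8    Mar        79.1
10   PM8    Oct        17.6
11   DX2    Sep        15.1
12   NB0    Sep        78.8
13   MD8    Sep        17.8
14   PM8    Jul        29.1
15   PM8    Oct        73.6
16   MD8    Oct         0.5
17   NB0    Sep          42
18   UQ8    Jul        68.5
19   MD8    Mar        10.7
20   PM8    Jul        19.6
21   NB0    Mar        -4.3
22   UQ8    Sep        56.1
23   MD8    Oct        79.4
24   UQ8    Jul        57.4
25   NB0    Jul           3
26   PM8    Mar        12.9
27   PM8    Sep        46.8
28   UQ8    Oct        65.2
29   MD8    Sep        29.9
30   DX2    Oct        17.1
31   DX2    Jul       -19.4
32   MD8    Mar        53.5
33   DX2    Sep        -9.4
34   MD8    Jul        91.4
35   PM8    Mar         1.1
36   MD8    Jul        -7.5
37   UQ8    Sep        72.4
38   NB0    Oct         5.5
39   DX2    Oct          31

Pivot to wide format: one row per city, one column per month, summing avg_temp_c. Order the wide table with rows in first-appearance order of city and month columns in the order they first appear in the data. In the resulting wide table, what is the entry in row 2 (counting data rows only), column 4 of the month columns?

5.7

With rows in first-appearance order of city, row 2 is city=DX2. month columns in first-appearance order: Oct, Jul, Mar, Sep; column 4 is Sep.
Long rows with city=DX2, month=Sep: 15.1 + -9.4 = 5.7.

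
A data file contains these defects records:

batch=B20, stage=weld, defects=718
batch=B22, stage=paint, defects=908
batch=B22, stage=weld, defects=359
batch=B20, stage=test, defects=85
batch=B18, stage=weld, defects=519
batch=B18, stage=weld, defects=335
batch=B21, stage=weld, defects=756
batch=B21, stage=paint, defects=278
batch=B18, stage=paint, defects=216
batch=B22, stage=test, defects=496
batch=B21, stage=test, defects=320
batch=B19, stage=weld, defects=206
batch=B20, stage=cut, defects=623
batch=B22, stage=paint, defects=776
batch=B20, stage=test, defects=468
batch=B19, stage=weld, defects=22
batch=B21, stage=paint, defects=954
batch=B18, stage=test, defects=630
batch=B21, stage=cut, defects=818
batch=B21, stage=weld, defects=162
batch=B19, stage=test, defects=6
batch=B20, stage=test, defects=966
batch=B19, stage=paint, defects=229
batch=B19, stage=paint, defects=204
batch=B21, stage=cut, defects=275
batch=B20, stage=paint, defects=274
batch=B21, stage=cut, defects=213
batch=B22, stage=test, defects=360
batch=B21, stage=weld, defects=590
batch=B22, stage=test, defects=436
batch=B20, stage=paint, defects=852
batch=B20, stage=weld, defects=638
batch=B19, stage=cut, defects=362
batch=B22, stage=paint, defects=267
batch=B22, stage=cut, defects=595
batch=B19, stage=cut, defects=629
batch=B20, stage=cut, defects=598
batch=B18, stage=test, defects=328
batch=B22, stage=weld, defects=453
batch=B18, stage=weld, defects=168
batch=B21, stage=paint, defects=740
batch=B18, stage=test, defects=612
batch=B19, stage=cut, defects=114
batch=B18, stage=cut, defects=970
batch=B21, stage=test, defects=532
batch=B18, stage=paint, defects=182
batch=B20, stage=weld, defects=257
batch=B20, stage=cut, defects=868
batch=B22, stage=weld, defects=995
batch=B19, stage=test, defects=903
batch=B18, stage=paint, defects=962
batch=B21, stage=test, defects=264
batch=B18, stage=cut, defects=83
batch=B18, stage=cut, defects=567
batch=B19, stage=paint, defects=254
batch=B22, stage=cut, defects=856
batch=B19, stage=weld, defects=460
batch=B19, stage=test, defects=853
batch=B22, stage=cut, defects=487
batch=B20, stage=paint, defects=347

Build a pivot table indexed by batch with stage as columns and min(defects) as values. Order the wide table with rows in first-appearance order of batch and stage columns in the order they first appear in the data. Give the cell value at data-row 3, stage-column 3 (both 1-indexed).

328

With rows in first-appearance order of batch, row 3 is batch=B18. stage columns in first-appearance order: weld, paint, test, cut; column 3 is test.
Long rows with batch=B18, stage=test: min(630, 328, 612) = 328.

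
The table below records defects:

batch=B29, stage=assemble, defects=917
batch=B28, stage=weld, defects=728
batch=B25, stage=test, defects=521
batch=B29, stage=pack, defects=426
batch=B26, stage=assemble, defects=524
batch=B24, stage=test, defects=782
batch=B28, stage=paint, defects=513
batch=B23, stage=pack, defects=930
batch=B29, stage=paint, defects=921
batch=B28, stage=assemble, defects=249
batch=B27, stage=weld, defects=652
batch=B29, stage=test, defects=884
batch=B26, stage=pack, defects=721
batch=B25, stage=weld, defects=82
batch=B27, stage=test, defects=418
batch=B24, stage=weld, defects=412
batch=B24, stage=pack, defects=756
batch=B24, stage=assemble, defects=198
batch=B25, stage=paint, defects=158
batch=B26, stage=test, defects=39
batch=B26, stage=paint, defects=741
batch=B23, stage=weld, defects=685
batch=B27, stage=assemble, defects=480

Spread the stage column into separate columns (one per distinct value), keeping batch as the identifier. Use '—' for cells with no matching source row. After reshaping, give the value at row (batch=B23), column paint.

No long-format row has batch=B23 and stage=paint, so the cell is —.

—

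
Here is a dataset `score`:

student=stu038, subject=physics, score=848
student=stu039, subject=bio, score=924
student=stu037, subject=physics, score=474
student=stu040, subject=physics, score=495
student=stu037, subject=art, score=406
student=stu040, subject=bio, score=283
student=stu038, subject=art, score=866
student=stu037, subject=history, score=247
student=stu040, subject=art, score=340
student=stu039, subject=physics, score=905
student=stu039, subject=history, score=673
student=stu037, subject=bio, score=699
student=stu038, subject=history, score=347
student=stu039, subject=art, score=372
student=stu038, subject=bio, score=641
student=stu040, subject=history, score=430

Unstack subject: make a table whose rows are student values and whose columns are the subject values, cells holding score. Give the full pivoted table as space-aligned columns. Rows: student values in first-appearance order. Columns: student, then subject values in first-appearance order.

Columns: student plus the 4 distinct subject values (physics, bio, art, history).
For example, row stu038 column physics takes score=848 from the long row (stu038, physics).

student  physics  bio  art  history
stu038   848      641  866  347    
stu039   905      924  372  673    
stu037   474      699  406  247    
stu040   495      283  340  430    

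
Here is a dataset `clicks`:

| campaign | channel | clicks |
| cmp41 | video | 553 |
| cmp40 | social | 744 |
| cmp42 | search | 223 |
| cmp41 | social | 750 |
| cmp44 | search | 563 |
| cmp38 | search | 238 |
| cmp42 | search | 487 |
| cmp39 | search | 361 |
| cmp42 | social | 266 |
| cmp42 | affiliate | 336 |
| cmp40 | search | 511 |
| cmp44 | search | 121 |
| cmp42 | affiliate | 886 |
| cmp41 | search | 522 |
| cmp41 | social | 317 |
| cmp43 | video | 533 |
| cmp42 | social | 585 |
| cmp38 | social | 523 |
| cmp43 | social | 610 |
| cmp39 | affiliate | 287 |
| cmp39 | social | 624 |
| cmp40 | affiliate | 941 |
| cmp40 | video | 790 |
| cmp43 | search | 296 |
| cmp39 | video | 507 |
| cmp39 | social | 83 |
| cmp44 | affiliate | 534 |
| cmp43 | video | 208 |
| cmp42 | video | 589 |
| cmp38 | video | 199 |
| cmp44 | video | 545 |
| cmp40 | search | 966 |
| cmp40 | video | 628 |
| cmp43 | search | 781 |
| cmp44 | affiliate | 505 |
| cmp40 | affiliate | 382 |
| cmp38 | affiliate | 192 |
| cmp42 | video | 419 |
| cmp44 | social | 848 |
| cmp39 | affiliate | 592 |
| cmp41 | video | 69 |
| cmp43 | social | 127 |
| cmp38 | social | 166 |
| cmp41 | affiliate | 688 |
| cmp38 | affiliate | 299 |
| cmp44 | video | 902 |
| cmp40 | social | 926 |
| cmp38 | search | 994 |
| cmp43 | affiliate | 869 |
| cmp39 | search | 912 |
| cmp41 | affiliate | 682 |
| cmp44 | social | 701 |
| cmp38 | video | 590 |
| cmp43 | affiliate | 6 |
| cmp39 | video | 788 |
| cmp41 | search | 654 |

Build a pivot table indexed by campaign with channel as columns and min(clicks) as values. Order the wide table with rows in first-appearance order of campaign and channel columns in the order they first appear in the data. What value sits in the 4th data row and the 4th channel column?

505

With rows in first-appearance order of campaign, row 4 is campaign=cmp44. channel columns in first-appearance order: video, social, search, affiliate; column 4 is affiliate.
Long rows with campaign=cmp44, channel=affiliate: min(534, 505) = 505.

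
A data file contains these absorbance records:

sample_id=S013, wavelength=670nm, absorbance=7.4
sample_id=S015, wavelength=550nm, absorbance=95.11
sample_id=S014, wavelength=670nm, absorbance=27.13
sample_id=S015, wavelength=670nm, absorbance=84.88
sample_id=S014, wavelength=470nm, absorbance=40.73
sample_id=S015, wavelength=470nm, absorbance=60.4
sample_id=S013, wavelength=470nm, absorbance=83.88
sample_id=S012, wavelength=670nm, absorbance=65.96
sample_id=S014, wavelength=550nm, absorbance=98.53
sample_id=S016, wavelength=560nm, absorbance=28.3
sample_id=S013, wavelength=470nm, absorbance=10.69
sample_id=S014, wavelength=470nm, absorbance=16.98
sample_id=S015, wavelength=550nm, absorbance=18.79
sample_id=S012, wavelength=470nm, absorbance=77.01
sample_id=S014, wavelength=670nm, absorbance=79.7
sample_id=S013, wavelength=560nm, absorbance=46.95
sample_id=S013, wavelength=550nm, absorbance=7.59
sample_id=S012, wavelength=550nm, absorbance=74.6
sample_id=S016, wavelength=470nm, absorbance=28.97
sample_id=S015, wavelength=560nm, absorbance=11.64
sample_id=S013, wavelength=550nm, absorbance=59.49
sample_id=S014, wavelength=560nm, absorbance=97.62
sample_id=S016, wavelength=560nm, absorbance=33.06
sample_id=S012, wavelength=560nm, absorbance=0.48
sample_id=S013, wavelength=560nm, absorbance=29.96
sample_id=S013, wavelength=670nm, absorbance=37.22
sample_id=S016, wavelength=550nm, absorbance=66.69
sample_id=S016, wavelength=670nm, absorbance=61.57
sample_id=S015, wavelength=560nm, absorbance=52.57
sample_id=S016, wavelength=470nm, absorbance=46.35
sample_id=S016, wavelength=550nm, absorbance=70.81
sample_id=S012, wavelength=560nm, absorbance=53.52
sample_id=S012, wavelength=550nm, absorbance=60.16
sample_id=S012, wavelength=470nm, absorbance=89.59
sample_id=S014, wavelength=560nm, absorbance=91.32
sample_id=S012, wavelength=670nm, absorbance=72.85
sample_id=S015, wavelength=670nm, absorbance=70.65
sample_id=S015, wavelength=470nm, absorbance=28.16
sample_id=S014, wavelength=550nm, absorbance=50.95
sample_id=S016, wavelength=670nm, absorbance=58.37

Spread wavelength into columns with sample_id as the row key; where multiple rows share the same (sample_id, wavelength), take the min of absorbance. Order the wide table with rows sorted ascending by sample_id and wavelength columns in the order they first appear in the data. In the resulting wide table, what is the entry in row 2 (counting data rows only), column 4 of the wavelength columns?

29.96

With rows sorted ascending by sample_id, row 2 is sample_id=S013. wavelength columns in first-appearance order: 670nm, 550nm, 470nm, 560nm; column 4 is 560nm.
Long rows with sample_id=S013, wavelength=560nm: min(46.95, 29.96) = 29.96.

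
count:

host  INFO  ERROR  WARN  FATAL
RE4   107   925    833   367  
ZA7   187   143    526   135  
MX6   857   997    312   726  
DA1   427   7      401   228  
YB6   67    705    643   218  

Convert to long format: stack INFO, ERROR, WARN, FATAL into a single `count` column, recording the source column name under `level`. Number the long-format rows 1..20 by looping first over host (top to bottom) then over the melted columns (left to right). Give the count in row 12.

726

20 rows total (5 × 4). Row 12: index ⌊(12-1)/4⌋ = 2 into host → MX6; (12-1) mod 4 = 3 into the melted columns → FATAL.
So row 12 is (MX6, FATAL, 726); count = 726.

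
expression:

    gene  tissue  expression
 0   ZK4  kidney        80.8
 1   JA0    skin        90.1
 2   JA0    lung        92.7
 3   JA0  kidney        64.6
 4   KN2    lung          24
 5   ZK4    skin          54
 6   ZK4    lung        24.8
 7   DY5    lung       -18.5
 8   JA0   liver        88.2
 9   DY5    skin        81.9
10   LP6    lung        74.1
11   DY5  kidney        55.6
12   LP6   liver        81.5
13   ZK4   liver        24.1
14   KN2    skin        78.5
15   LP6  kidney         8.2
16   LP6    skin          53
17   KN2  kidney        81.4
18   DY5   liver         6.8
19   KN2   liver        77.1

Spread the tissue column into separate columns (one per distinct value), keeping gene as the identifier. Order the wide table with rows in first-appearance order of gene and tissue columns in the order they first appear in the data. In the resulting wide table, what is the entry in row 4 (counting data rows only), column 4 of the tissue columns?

With rows in first-appearance order of gene, row 4 is gene=DY5. tissue columns in first-appearance order: kidney, skin, lung, liver; column 4 is liver.
Long rows with gene=DY5, tissue=liver: expression = 6.8.

6.8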